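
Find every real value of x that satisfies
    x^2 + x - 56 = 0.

Factor: (x - 7)(x + 8) = 0.
So x = 7 or x = -8.

x = -8 or x = 7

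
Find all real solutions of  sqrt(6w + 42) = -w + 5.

w = -1

Square both sides: 6w + 42 = (-w + 5)^2.
Expand and rearrange: w^2 - 16w - 17 = 0.
Solving gives w = 17 or w = -1.
Check each candidate in the original equation:
  w = 17: sqrt(144) = 12, while -w + 5 = -12 — extraneous.
  w = -1: sqrt(36) = 6, while -w + 5 = 6 — valid.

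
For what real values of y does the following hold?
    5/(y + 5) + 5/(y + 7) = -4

y = -8.8508 or y = -5.6492

Multiply both sides by (y + 5)(y + 7):
5(y + 7) + 5(y + 5) = -4(y + 5)(y + 7).
Expand and collect terms: -4y^2 - 58y - 200 = 0.
By the quadratic formula, y = (58 +/- sqrt(164)) / -8, so y ~= -8.8508 or y ~= -5.6492.
Neither value makes a denominator zero (y != -5, y != -7), so both are valid.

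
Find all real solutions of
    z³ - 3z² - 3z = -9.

Rearrange: z³ - 3z² - 3z + 9 = 0.
Possible rational roots are divisors of 9. Testing z = 3 gives 0, so (z - 3) is a factor.
Divide: z³ - 3z² - 3z + 9 = (z - 3)(z² - 3).
Apply the quadratic formula to z² - 3 = 0: z = (0 ± √12)/2, i.e. z ≈ 1.7321 or z ≈ -1.7321.

z = -1.7321 or z = 1.7321 or z = 3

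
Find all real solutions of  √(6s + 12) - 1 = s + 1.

Isolate the radical: √(6s + 12) = s + 2.
Square both sides: 6s + 12 = (s + 2)².
Expand and rearrange: s² - 2s - 8 = 0.
Solving gives s = 4 or s = -2.
Check each candidate in the original equation:
  s = 4: √(36) = 6, while s + 2 = 6 — valid.
  s = -2: √(0) = 0, while s + 2 = 0 — valid.

s = -2 or s = 4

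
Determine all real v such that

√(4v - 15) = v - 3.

v = 4 or v = 6

Square both sides: 4v - 15 = (v - 3)².
Expand and rearrange: v² - 10v + 24 = 0.
Solving gives v = 6 or v = 4.
Check each candidate in the original equation:
  v = 6: √(9) = 3, while v - 3 = 3 — valid.
  v = 4: √(1) = 1, while v - 3 = 1 — valid.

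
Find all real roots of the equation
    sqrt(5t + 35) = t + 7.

Square both sides: 5t + 35 = (t + 7)^2.
Expand and rearrange: t^2 + 9t + 14 = 0.
Solving gives t = -2 or t = -7.
Check each candidate in the original equation:
  t = -2: sqrt(25) = 5, while t + 7 = 5 — valid.
  t = -7: sqrt(0) = 0, while t + 7 = 0 — valid.

t = -7 or t = -2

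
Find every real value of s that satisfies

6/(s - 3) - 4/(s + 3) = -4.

s = -1.5 or s = 1

Multiply both sides by (s - 3)(s + 3):
6(s + 3) - 4(s - 3) = -4(s - 3)(s + 3).
Expand and collect terms: -4s² - 2s + 6 = 0.
Factor or apply the quadratic formula: s = -1.5 or s = 1.
Neither value makes a denominator zero (s ≠ 3, s ≠ -3), so both are valid.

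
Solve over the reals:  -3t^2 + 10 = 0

t = -1.8257 or t = 1.8257

Discriminant: (0)^2 - 4*(-3)*10 = 120.
Quadratic formula: t = (0 +/- sqrt(120)) / (-6).
So t = -sqrt(30)/3 ~= -1.8257 or t = sqrt(30)/3 ~= 1.8257.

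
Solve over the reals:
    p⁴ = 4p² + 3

p = -2.1554 or p = 2.1554

Let u = p². The equation becomes u² - 4u - 3 = 0.
By the quadratic formula, u = 2 + √(7) or u = 2 - √(7).
p² = 2 + √(7) gives p = ±√(2 + √(7)) ≈ ±2.1554.
p² = 2 - √(7) < 0 has no real solution.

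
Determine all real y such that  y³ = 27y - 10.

y = -5.3723 or y = 0.3723 or y = 5

Rearrange: y³ - 27y + 10 = 0.
Possible rational roots are divisors of 10. Testing y = 5 gives 0, so (y - 5) is a factor.
Divide: y³ - 27y + 10 = (y - 5)(y² + 5y - 2).
Apply the quadratic formula to y² + 5y - 2 = 0: y = (-5 ± √33)/2, i.e. y ≈ 0.3723 or y ≈ -5.3723.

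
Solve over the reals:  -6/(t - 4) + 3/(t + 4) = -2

t = -5.129 or t = 6.629

Multiply both sides by (t - 4)(t + 4):
-6(t + 4) + 3(t - 4) = -2(t - 4)(t + 4).
Expand and collect terms: -2t^2 + 3t + 68 = 0.
By the quadratic formula, t = (-3 +/- sqrt(553)) / -4, so t ~= -5.129 or t ~= 6.629.
Neither value makes a denominator zero (t != 4, t != -4), so both are valid.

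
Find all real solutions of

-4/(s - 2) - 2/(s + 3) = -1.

Multiply both sides by (s - 2)(s + 3):
-4(s + 3) - 2(s - 2) = -(s - 2)(s + 3).
Expand and collect terms: -s² + 5s + 14 = 0.
Factor or apply the quadratic formula: s = -2 or s = 7.
Neither value makes a denominator zero (s ≠ 2, s ≠ -3), so both are valid.

s = -2 or s = 7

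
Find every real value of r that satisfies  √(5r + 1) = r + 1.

r = 0 or r = 3

Square both sides: 5r + 1 = (r + 1)².
Expand and rearrange: r² - 3r = 0.
Solving gives r = 3 or r = 0.
Check each candidate in the original equation:
  r = 3: √(16) = 4, while r + 1 = 4 — valid.
  r = 0: √(1) = 1, while r + 1 = 1 — valid.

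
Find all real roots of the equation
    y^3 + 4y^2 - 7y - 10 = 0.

y = -5 or y = -1 or y = 2

Possible rational roots are divisors of -10. Testing y = -5 gives 0, so (y + 5) is a factor.
Divide: y^3 + 4y^2 - 7y - 10 = (y + 5)(y^2 - y - 2).
Factor the quadratic: y = 2 or y = -1.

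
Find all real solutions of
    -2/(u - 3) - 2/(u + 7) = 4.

u = -7.5249 or u = 2.5249

Multiply both sides by (u - 3)(u + 7):
-2(u + 7) - 2(u - 3) = 4(u - 3)(u + 7).
Expand and collect terms: 4u^2 + 20u - 76 = 0.
By the quadratic formula, u = (-20 +/- sqrt(1616)) / 8, so u ~= 2.5249 or u ~= -7.5249.
Neither value makes a denominator zero (u != 3, u != -7), so both are valid.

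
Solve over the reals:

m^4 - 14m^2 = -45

Let u = m^2. The equation becomes u^2 - 14u + 45 = 0.
Factor: (u - 9)(u - 5) = 0, so u = 9 or u = 5.
m^2 = 9 gives m = +/-3.
m^2 = 5 gives m = +/-sqrt(5) ~= +/-2.2361.

m = -3 or m = -2.2361 or m = 2.2361 or m = 3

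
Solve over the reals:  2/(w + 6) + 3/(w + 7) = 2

w = -6.5 or w = -4

Multiply both sides by (w + 6)(w + 7):
2(w + 7) + 3(w + 6) = 2(w + 6)(w + 7).
Expand and collect terms: 2w^2 + 21w + 52 = 0.
Factor or apply the quadratic formula: w = -4 or w = -6.5.
Neither value makes a denominator zero (w != -6, w != -7), so both are valid.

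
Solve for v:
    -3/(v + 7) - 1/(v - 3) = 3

v = -8.0312 or v = 2.6978

Multiply both sides by (v + 7)(v - 3):
-3(v - 3) - (v + 7) = 3(v + 7)(v - 3).
Expand and collect terms: 3v² + 16v - 65 = 0.
By the quadratic formula, v = (-16 ± √1036) / 6, so v ≈ 2.6978 or v ≈ -8.0312.
Neither value makes a denominator zero (v ≠ -7, v ≠ 3), so both are valid.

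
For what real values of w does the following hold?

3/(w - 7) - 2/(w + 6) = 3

w = -6.6211 or w = 7.9544

Multiply both sides by (w - 7)(w + 6):
3(w + 6) - 2(w - 7) = 3(w - 7)(w + 6).
Expand and collect terms: 3w^2 - 4w - 158 = 0.
By the quadratic formula, w = (4 +/- sqrt(1912)) / 6, so w ~= 7.9544 or w ~= -6.6211.
Neither value makes a denominator zero (w != 7, w != -6), so both are valid.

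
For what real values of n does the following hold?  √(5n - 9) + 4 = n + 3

n = 2 or n = 5

Isolate the radical: √(5n - 9) = n - 1.
Square both sides: 5n - 9 = (n - 1)².
Expand and rearrange: n² - 7n + 10 = 0.
Solving gives n = 5 or n = 2.
Check each candidate in the original equation:
  n = 5: √(16) = 4, while n - 1 = 4 — valid.
  n = 2: √(1) = 1, while n - 1 = 1 — valid.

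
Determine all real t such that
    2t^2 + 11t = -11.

Rearrange to standard form: 2t^2 + 11t + 11 = 0.
Discriminant: (11)^2 - 4*2*11 = 33.
Quadratic formula: t = (-11 +/- sqrt(33)) / 4.
So t = -11/4 + sqrt(33)/4 ~= -1.3139 or t = -11/4 - sqrt(33)/4 ~= -4.1861.

t = -4.1861 or t = -1.3139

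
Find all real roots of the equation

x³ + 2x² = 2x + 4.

x = -2 or x = -1.4142 or x = 1.4142

Rearrange: x³ + 2x² - 2x - 4 = 0.
Possible rational roots are divisors of -4. Testing x = -2 gives 0, so (x + 2) is a factor.
Divide: x³ + 2x² - 2x - 4 = (x + 2)(x² - 2).
Apply the quadratic formula to x² - 2 = 0: x = (0 ± √8)/2, i.e. x ≈ 1.4142 or x ≈ -1.4142.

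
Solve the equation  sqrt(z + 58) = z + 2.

Square both sides: z + 58 = (z + 2)^2.
Expand and rearrange: z^2 + 3z - 54 = 0.
Solving gives z = 6 or z = -9.
Check each candidate in the original equation:
  z = 6: sqrt(64) = 8, while z + 2 = 8 — valid.
  z = -9: sqrt(49) = 7, while z + 2 = -7 — extraneous.

z = 6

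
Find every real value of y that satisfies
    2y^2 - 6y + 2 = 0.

y = 0.382 or y = 2.618

Discriminant: (-6)^2 - 4*2*2 = 20.
Quadratic formula: y = (6 +/- sqrt(20)) / 4.
So y = sqrt(5)/2 + 3/2 ~= 2.618 or y = 3/2 - sqrt(5)/2 ~= 0.382.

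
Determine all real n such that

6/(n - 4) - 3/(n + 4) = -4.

Multiply both sides by (n - 4)(n + 4):
6(n + 4) - 3(n - 4) = -4(n - 4)(n + 4).
Expand and collect terms: -4n^2 - 3n + 28 = 0.
By the quadratic formula, n = (3 +/- sqrt(457)) / -8, so n ~= -3.0472 or n ~= 2.2972.
Neither value makes a denominator zero (n != 4, n != -4), so both are valid.

n = -3.0472 or n = 2.2972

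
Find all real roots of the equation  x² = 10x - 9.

Bring every term to one side: x² - 10x + 9 = 0.
Factor: (x - 1)(x - 9) = 0.
So x = 1 or x = 9.

x = 1 or x = 9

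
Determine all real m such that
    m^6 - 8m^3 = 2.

m = -0.6237 or m = 2.02

Let u = m^3. The equation becomes u^2 - 8u - 2 = 0.
By the quadratic formula, u = 4 + 3*sqrt(2) or u = 4 - 3*sqrt(2).
m^3 = 4 + 3*sqrt(2) gives m = (4 + 3*sqrt(2))^(1/3) ~= 2.02.
m^3 = 4 - 3*sqrt(2) gives m = -(-4 + 3*sqrt(2))^(1/3) ~= -0.6237.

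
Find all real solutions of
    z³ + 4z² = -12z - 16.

z = -2

Rearrange: z³ + 4z² + 12z + 16 = 0.
Possible rational roots are divisors of 16. Testing z = -2 gives 0, so (z + 2) is a factor.
Divide: z³ + 4z² + 12z + 16 = (z + 2)(z² + 2z + 8).
The quadratic z² + 2z + 8 has discriminant -28 < 0, so no further real roots.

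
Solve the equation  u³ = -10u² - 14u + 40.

u = -7.3589 or u = -4 or u = 1.3589

Rearrange: u³ + 10u² + 14u - 40 = 0.
Possible rational roots are divisors of -40. Testing u = -4 gives 0, so (u + 4) is a factor.
Divide: u³ + 10u² + 14u - 40 = (u + 4)(u² + 6u - 10).
Apply the quadratic formula to u² + 6u - 10 = 0: u = (-6 ± √76)/2, i.e. u ≈ 1.3589 or u ≈ -7.3589.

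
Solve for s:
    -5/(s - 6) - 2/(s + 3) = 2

Multiply both sides by (s - 6)(s + 3):
-5(s + 3) - 2(s - 6) = 2(s - 6)(s + 3).
Expand and collect terms: 2s^2 + s - 33 = 0.
By the quadratic formula, s = (-1 +/- sqrt(265)) / 4, so s ~= 3.8197 or s ~= -4.3197.
Neither value makes a denominator zero (s != 6, s != -3), so both are valid.

s = -4.3197 or s = 3.8197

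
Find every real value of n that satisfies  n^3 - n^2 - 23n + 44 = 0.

Possible rational roots are divisors of 44. Testing n = 4 gives 0, so (n - 4) is a factor.
Divide: n^3 - n^2 - 23n + 44 = (n - 4)(n^2 + 3n - 11).
Apply the quadratic formula to n^2 + 3n - 11 = 0: n = (-3 +/- sqrt(53))/2, i.e. n ~= 2.1401 or n ~= -5.1401.

n = -5.1401 or n = 2.1401 or n = 4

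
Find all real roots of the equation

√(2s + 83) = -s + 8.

Square both sides: 2s + 83 = (-s + 8)².
Expand and rearrange: s² - 18s - 19 = 0.
Solving gives s = 19 or s = -1.
Check each candidate in the original equation:
  s = 19: √(121) = 11, while -s + 8 = -11 — extraneous.
  s = -1: √(81) = 9, while -s + 8 = 9 — valid.

s = -1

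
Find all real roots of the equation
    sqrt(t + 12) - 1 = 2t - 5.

t = 4

Isolate the radical: sqrt(t + 12) = 2t - 4.
Square both sides: t + 12 = (2t - 4)^2.
Expand and rearrange: 4t^2 - 17t + 4 = 0.
Solving gives t = 4 or t = 0.25.
Check each candidate in the original equation:
  t = 4: sqrt(16) = 4, while 2t - 4 = 4 — valid.
  t = 0.25: sqrt(12.25) = 3.5, while 2t - 4 = -3.5 — extraneous.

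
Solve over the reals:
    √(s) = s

s = 0 or s = 1

Square both sides: s = (s)².
Expand and rearrange: s² - s = 0.
Solving gives s = 1 or s = 0.
Check each candidate in the original equation:
  s = 1: √(1) = 1, while s = 1 — valid.
  s = 0: √(0) = 0, while s = 0 — valid.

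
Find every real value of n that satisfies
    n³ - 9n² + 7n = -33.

n = -1.4721 or n = 3 or n = 7.4721

Rearrange: n³ - 9n² + 7n + 33 = 0.
Possible rational roots are divisors of 33. Testing n = 3 gives 0, so (n - 3) is a factor.
Divide: n³ - 9n² + 7n + 33 = (n - 3)(n² - 6n - 11).
Apply the quadratic formula to n² - 6n - 11 = 0: n = (6 ± √80)/2, i.e. n ≈ 7.4721 or n ≈ -1.4721.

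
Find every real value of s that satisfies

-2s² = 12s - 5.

s = -6.3912 or s = 0.3912

Rearrange to standard form: -2s² - 12s + 5 = 0.
Discriminant: (-12)² − 4·(-2)·5 = 184.
Quadratic formula: s = (12 ± √184) / (-4).
So s = -√(46)/2 - 3 ≈ -6.3912 or s = -3 + √(46)/2 ≈ 0.3912.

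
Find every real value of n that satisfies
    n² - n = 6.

Bring every term to one side: n² - n - 6 = 0.
Factor: (n - 3)(n + 2) = 0.
So n = 3 or n = -2.

n = -2 or n = 3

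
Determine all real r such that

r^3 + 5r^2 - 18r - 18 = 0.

Possible rational roots are divisors of -18. Testing r = 3 gives 0, so (r - 3) is a factor.
Divide: r^3 + 5r^2 - 18r - 18 = (r - 3)(r^2 + 8r + 6).
Apply the quadratic formula to r^2 + 8r + 6 = 0: r = (-8 +/- sqrt(40))/2, i.e. r ~= -0.8377 or r ~= -7.1623.

r = -7.1623 or r = -0.8377 or r = 3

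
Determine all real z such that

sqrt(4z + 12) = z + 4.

z = -2

Square both sides: 4z + 12 = (z + 4)^2.
Expand and rearrange: z^2 + 4z + 4 = 0.
This gives the repeated root z = -2.
Check in the original equation:
  z = -2: sqrt(4) = 2, while z + 4 = 2 — valid.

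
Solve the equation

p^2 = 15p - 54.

Bring every term to one side: p^2 - 15p + 54 = 0.
Factor: (p - 9)(p - 6) = 0.
So p = 9 or p = 6.

p = 6 or p = 9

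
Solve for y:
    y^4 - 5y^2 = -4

y = -2 or y = -1 or y = 1 or y = 2

Let u = y^2. The equation becomes u^2 - 5u + 4 = 0.
Factor: (u - 4)(u - 1) = 0, so u = 4 or u = 1.
y^2 = 4 gives y = +/-2.
y^2 = 1 gives y = +/-1.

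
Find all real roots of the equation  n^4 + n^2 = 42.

Let u = n^2. The equation becomes u^2 + u - 42 = 0.
Factor: (u + 7)(u - 6) = 0, so u = -7 or u = 6.
n^2 = -7 < 0 has no real solution.
n^2 = 6 gives n = +/-sqrt(6) ~= +/-2.4495.

n = -2.4495 or n = 2.4495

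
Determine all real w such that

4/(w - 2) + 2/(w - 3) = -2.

w = -0.7321 or w = 2.7321

Multiply both sides by (w - 2)(w - 3):
4(w - 3) + 2(w - 2) = -2(w - 2)(w - 3).
Expand and collect terms: -2w² + 4w + 4 = 0.
By the quadratic formula, w = (-4 ± √48) / -4, so w ≈ -0.7321 or w ≈ 2.7321.
Neither value makes a denominator zero (w ≠ 2, w ≠ 3), so both are valid.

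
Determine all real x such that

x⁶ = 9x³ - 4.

Let u = x³. The equation becomes u² - 9u + 4 = 0.
By the quadratic formula, u = √(65)/2 + 9/2 or u = 9/2 - √(65)/2.
x³ = √(65)/2 + 9/2 gives x = ∛(√(65)/2 + 9/2) ≈ 2.0433.
x³ = 9/2 - √(65)/2 gives x = ∛(9/2 - √(65)/2) ≈ 0.7769.

x = 0.7769 or x = 2.0433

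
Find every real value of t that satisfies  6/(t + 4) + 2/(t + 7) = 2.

t = -6.5414 or t = -0.4586

Multiply both sides by (t + 4)(t + 7):
6(t + 7) + 2(t + 4) = 2(t + 4)(t + 7).
Expand and collect terms: 2t^2 + 14t + 6 = 0.
By the quadratic formula, t = (-14 +/- sqrt(148)) / 4, so t ~= -0.4586 or t ~= -6.5414.
Neither value makes a denominator zero (t != -4, t != -7), so both are valid.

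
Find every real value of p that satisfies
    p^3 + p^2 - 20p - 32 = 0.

Possible rational roots are divisors of -32. Testing p = -4 gives 0, so (p + 4) is a factor.
Divide: p^3 + p^2 - 20p - 32 = (p + 4)(p^2 - 3p - 8).
Apply the quadratic formula to p^2 - 3p - 8 = 0: p = (3 +/- sqrt(41))/2, i.e. p ~= 4.7016 or p ~= -1.7016.

p = -4 or p = -1.7016 or p = 4.7016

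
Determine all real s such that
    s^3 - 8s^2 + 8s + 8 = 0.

s = -0.6056 or s = 2 or s = 6.6056

Possible rational roots are divisors of 8. Testing s = 2 gives 0, so (s - 2) is a factor.
Divide: s^3 - 8s^2 + 8s + 8 = (s - 2)(s^2 - 6s - 4).
Apply the quadratic formula to s^2 - 6s - 4 = 0: s = (6 +/- sqrt(52))/2, i.e. s ~= 6.6056 or s ~= -0.6056.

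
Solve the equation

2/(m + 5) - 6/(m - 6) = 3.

Multiply both sides by (m + 5)(m - 6):
2(m - 6) - 6(m + 5) = 3(m + 5)(m - 6).
Expand and collect terms: 3m² + m - 48 = 0.
By the quadratic formula, m = (-1 ± √577) / 6, so m ≈ 3.8368 or m ≈ -4.1701.
Neither value makes a denominator zero (m ≠ -5, m ≠ 6), so both are valid.

m = -4.1701 or m = 3.8368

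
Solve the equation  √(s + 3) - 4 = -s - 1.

Isolate the radical: √(s + 3) = -s + 3.
Square both sides: s + 3 = (-s + 3)².
Expand and rearrange: s² - 7s + 6 = 0.
Solving gives s = 6 or s = 1.
Check each candidate in the original equation:
  s = 6: √(9) = 3, while -s + 3 = -3 — extraneous.
  s = 1: √(4) = 2, while -s + 3 = 2 — valid.

s = 1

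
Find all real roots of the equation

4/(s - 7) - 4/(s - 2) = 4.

s = 1.1459 or s = 7.8541

Multiply both sides by (s - 7)(s - 2):
4(s - 2) - 4(s - 7) = 4(s - 7)(s - 2).
Expand and collect terms: 4s² - 36s + 36 = 0.
By the quadratic formula, s = (36 ± √720) / 8, so s ≈ 7.8541 or s ≈ 1.1459.
Neither value makes a denominator zero (s ≠ 7, s ≠ 2), so both are valid.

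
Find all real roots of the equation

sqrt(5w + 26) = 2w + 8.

Square both sides: 5w + 26 = (2w + 8)^2.
Expand and rearrange: 4w^2 + 27w + 38 = 0.
Solving gives w = -2 or w = -4.75.
Check each candidate in the original equation:
  w = -2: sqrt(16) = 4, while 2w + 8 = 4 — valid.
  w = -4.75: sqrt(2.25) = 1.5, while 2w + 8 = -1.5 — extraneous.

w = -2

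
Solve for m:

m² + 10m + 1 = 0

m = -9.899 or m = -0.101

Discriminant: (10)² − 4·1·1 = 96.
Quadratic formula: m = (-10 ± √96) / 2.
So m = -5 + 2·√(6) ≈ -0.101 or m = -5 - 2·√(6) ≈ -9.899.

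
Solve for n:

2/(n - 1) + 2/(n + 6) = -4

n = -6.5355 or n = 0.5355

Multiply both sides by (n - 1)(n + 6):
2(n + 6) + 2(n - 1) = -4(n - 1)(n + 6).
Expand and collect terms: -4n^2 - 24n + 14 = 0.
By the quadratic formula, n = (24 +/- sqrt(800)) / -8, so n ~= -6.5355 or n ~= 0.5355.
Neither value makes a denominator zero (n != 1, n != -6), so both are valid.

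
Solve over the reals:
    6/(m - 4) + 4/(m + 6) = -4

Multiply both sides by (m - 4)(m + 6):
6(m + 6) + 4(m - 4) = -4(m - 4)(m + 6).
Expand and collect terms: -4m^2 - 18m + 76 = 0.
By the quadratic formula, m = (18 +/- sqrt(1540)) / -8, so m ~= -7.1554 or m ~= 2.6554.
Neither value makes a denominator zero (m != 4, m != -6), so both are valid.

m = -7.1554 or m = 2.6554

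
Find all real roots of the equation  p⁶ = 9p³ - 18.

p = 1.4422 or p = 1.8171

Let u = p³. The equation becomes u² - 9u + 18 = 0.
Factor: (u - 6)(u - 3) = 0, so u = 6 or u = 3.
p³ = 6 gives p = ∛(6) ≈ 1.8171.
p³ = 3 gives p = ∛(3) ≈ 1.4422.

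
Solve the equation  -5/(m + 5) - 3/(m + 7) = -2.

Multiply both sides by (m + 5)(m + 7):
-5(m + 7) - 3(m + 5) = -2(m + 5)(m + 7).
Expand and collect terms: -2m^2 - 16m - 20 = 0.
By the quadratic formula, m = (16 +/- sqrt(96)) / -4, so m ~= -6.4495 or m ~= -1.5505.
Neither value makes a denominator zero (m != -5, m != -7), so both are valid.

m = -6.4495 or m = -1.5505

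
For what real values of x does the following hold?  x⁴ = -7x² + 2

x = -0.5243 or x = 0.5243

Let u = x². The equation becomes u² + 7u - 2 = 0.
By the quadratic formula, u = -7/2 + √(57)/2 or u = -√(57)/2 - 7/2.
x² = -7/2 + √(57)/2 gives x = ±√(-7/2 + √(57)/2) ≈ ±0.5243.
x² = -√(57)/2 - 7/2 < 0 has no real solution.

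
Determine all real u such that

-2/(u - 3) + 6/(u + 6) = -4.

Multiply both sides by (u - 3)(u + 6):
-2(u + 6) + 6(u - 3) = -4(u - 3)(u + 6).
Expand and collect terms: -4u^2 - 16u + 102 = 0.
By the quadratic formula, u = (16 +/- sqrt(1888)) / -8, so u ~= -7.4314 or u ~= 3.4314.
Neither value makes a denominator zero (u != 3, u != -6), so both are valid.

u = -7.4314 or u = 3.4314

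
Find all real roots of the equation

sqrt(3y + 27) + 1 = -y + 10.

Isolate the radical: sqrt(3y + 27) = -y + 9.
Square both sides: 3y + 27 = (-y + 9)^2.
Expand and rearrange: y^2 - 21y + 54 = 0.
Solving gives y = 18 or y = 3.
Check each candidate in the original equation:
  y = 18: sqrt(81) = 9, while -y + 9 = -9 — extraneous.
  y = 3: sqrt(36) = 6, while -y + 9 = 6 — valid.

y = 3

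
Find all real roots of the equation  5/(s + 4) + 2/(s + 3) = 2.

Multiply both sides by (s + 4)(s + 3):
5(s + 3) + 2(s + 4) = 2(s + 4)(s + 3).
Expand and collect terms: 2s² + 7s + 1 = 0.
By the quadratic formula, s = (-7 ± √41) / 4, so s ≈ -0.1492 or s ≈ -3.3508.
Neither value makes a denominator zero (s ≠ -4, s ≠ -3), so both are valid.

s = -3.3508 or s = -0.1492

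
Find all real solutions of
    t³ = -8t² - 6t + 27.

Rearrange: t³ + 8t² + 6t - 27 = 0.
Possible rational roots are divisors of -27. Testing t = -3 gives 0, so (t + 3) is a factor.
Divide: t³ + 8t² + 6t - 27 = (t + 3)(t² + 5t - 9).
Apply the quadratic formula to t² + 5t - 9 = 0: t = (-5 ± √61)/2, i.e. t ≈ 1.4051 or t ≈ -6.4051.

t = -6.4051 or t = -3 or t = 1.4051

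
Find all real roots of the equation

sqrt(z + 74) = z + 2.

z = 7

Square both sides: z + 74 = (z + 2)^2.
Expand and rearrange: z^2 + 3z - 70 = 0.
Solving gives z = 7 or z = -10.
Check each candidate in the original equation:
  z = 7: sqrt(81) = 9, while z + 2 = 9 — valid.
  z = -10: sqrt(64) = 8, while z + 2 = -8 — extraneous.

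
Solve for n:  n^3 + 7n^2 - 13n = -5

Rearrange: n^3 + 7n^2 - 13n + 5 = 0.
Possible rational roots are divisors of 5. Testing n = 1 gives 0, so (n - 1) is a factor.
Divide: n^3 + 7n^2 - 13n + 5 = (n - 1)(n^2 + 8n - 5).
Apply the quadratic formula to n^2 + 8n - 5 = 0: n = (-8 +/- sqrt(84))/2, i.e. n ~= 0.5826 or n ~= -8.5826.

n = -8.5826 or n = 0.5826 or n = 1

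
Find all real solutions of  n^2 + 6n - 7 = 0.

Factor: (n - 1)(n + 7) = 0.
So n = 1 or n = -7.

n = -7 or n = 1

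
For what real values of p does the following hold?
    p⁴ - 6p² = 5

p = -2.5965 or p = 2.5965

Let u = p². The equation becomes u² - 6u - 5 = 0.
By the quadratic formula, u = 3 + √(14) or u = 3 - √(14).
p² = 3 + √(14) gives p = ±√(3 + √(14)) ≈ ±2.5965.
p² = 3 - √(14) < 0 has no real solution.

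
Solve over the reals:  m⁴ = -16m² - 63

Let u = m². The equation becomes u² + 16u + 63 = 0.
Factor: (u + 9)(u + 7) = 0, so u = -9 or u = -7.
m² = -9 < 0 has no real solution.
m² = -7 < 0 has no real solution.

No real solutions.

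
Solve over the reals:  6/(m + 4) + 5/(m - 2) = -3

Multiply both sides by (m + 4)(m - 2):
6(m - 2) + 5(m + 4) = -3(m + 4)(m - 2).
Expand and collect terms: -3m² - 17m + 16 = 0.
By the quadratic formula, m = (17 ± √481) / -6, so m ≈ -6.4886 or m ≈ 0.822.
Neither value makes a denominator zero (m ≠ -4, m ≠ 2), so both are valid.

m = -6.4886 or m = 0.822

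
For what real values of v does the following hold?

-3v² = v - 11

v = -2.0888 or v = 1.7554

Rearrange to standard form: -3v² - v + 11 = 0.
Discriminant: (-1)² − 4·(-3)·11 = 133.
Quadratic formula: v = (1 ± √133) / (-6).
So v = -√(133)/6 - 1/6 ≈ -2.0888 or v = -1/6 + √(133)/6 ≈ 1.7554.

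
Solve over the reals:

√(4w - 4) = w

w = 2

Square both sides: 4w - 4 = (w)².
Expand and rearrange: w² - 4w + 4 = 0.
This gives the repeated root w = 2.
Check in the original equation:
  w = 2: √(4) = 2, while w = 2 — valid.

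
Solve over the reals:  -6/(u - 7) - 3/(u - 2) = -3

u = 2.6834 or u = 9.3166

Multiply both sides by (u - 7)(u - 2):
-6(u - 2) - 3(u - 7) = -3(u - 7)(u - 2).
Expand and collect terms: -3u^2 + 36u - 75 = 0.
By the quadratic formula, u = (-36 +/- sqrt(396)) / -6, so u ~= 2.6834 or u ~= 9.3166.
Neither value makes a denominator zero (u != 7, u != 2), so both are valid.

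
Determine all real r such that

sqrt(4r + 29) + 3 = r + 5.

Isolate the radical: sqrt(4r + 29) = r + 2.
Square both sides: 4r + 29 = (r + 2)^2.
Expand and rearrange: r^2 - 25 = 0.
Solving gives r = 5 or r = -5.
Check each candidate in the original equation:
  r = 5: sqrt(49) = 7, while r + 2 = 7 — valid.
  r = -5: sqrt(9) = 3, while r + 2 = -3 — extraneous.

r = 5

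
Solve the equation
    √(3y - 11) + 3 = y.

Isolate the radical: √(3y - 11) = y - 3.
Square both sides: 3y - 11 = (y - 3)².
Expand and rearrange: y² - 9y + 20 = 0.
Solving gives y = 5 or y = 4.
Check each candidate in the original equation:
  y = 5: √(4) = 2, while y - 3 = 2 — valid.
  y = 4: √(1) = 1, while y - 3 = 1 — valid.

y = 4 or y = 5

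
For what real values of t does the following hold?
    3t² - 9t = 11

t = -0.9324 or t = 3.9324

Rearrange to standard form: 3t² - 9t - 11 = 0.
Discriminant: (-9)² − 4·3·(-11) = 213.
Quadratic formula: t = (9 ± √213) / 6.
So t = 3/2 + √(213)/6 ≈ 3.9324 or t = 3/2 - √(213)/6 ≈ -0.9324.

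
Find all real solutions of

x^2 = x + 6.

Bring every term to one side: x^2 - x - 6 = 0.
Factor: (x + 2)(x - 3) = 0.
So x = -2 or x = 3.

x = -2 or x = 3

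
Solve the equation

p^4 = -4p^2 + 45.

Let u = p^2. The equation becomes u^2 + 4u - 45 = 0.
Factor: (u + 9)(u - 5) = 0, so u = -9 or u = 5.
p^2 = -9 < 0 has no real solution.
p^2 = 5 gives p = +/-sqrt(5) ~= +/-2.2361.

p = -2.2361 or p = 2.2361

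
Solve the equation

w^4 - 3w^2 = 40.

w = -2.8284 or w = 2.8284

Let u = w^2. The equation becomes u^2 - 3u - 40 = 0.
Factor: (u + 5)(u - 8) = 0, so u = -5 or u = 8.
w^2 = -5 < 0 has no real solution.
w^2 = 8 gives w = +/-2*sqrt(2) ~= +/-2.8284.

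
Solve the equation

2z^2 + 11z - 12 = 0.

z = -6.4327 or z = 0.9327

Discriminant: (11)^2 - 4*2*(-12) = 217.
Quadratic formula: z = (-11 +/- sqrt(217)) / 4.
So z = -11/4 + sqrt(217)/4 ~= 0.9327 or z = -sqrt(217)/4 - 11/4 ~= -6.4327.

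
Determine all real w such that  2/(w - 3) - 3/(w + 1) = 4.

Multiply both sides by (w - 3)(w + 1):
2(w + 1) - 3(w - 3) = 4(w - 3)(w + 1).
Expand and collect terms: 4w^2 - 7w - 23 = 0.
By the quadratic formula, w = (7 +/- sqrt(417)) / 8, so w ~= 3.4276 or w ~= -1.6776.
Neither value makes a denominator zero (w != 3, w != -1), so both are valid.

w = -1.6776 or w = 3.4276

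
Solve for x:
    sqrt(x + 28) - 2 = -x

Isolate the radical: sqrt(x + 28) = -x + 2.
Square both sides: x + 28 = (-x + 2)^2.
Expand and rearrange: x^2 - 5x - 24 = 0.
Solving gives x = 8 or x = -3.
Check each candidate in the original equation:
  x = 8: sqrt(36) = 6, while -x + 2 = -6 — extraneous.
  x = -3: sqrt(25) = 5, while -x + 2 = 5 — valid.

x = -3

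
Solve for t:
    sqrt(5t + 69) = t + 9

Square both sides: 5t + 69 = (t + 9)^2.
Expand and rearrange: t^2 + 13t + 12 = 0.
Solving gives t = -1 or t = -12.
Check each candidate in the original equation:
  t = -1: sqrt(64) = 8, while t + 9 = 8 — valid.
  t = -12: sqrt(9) = 3, while t + 9 = -3 — extraneous.

t = -1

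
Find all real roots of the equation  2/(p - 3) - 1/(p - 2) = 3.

Multiply both sides by (p - 3)(p - 2):
2(p - 2) - (p - 3) = 3(p - 3)(p - 2).
Expand and collect terms: 3p² - 16p + 19 = 0.
By the quadratic formula, p = (16 ± √28) / 6, so p ≈ 3.5486 or p ≈ 1.7847.
Neither value makes a denominator zero (p ≠ 3, p ≠ 2), so both are valid.

p = 1.7847 or p = 3.5486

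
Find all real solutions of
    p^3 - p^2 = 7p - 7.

Rearrange: p^3 - p^2 - 7p + 7 = 0.
Possible rational roots are divisors of 7. Testing p = 1 gives 0, so (p - 1) is a factor.
Divide: p^3 - p^2 - 7p + 7 = (p - 1)(p^2 - 7).
Apply the quadratic formula to p^2 - 7 = 0: p = (0 +/- sqrt(28))/2, i.e. p ~= 2.6458 or p ~= -2.6458.

p = -2.6458 or p = 1 or p = 2.6458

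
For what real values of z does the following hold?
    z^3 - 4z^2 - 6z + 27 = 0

z = -2.5414 or z = 3 or z = 3.5414

Possible rational roots are divisors of 27. Testing z = 3 gives 0, so (z - 3) is a factor.
Divide: z^3 - 4z^2 - 6z + 27 = (z - 3)(z^2 - z - 9).
Apply the quadratic formula to z^2 - z - 9 = 0: z = (1 +/- sqrt(37))/2, i.e. z ~= 3.5414 or z ~= -2.5414.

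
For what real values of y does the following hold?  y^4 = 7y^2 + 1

y = -2.6721 or y = 2.6721

Let u = y^2. The equation becomes u^2 - 7u - 1 = 0.
By the quadratic formula, u = 7/2 + sqrt(53)/2 or u = 7/2 - sqrt(53)/2.
y^2 = 7/2 + sqrt(53)/2 gives y = +/-sqrt(7/2 + sqrt(53)/2) ~= +/-2.6721.
y^2 = 7/2 - sqrt(53)/2 < 0 has no real solution.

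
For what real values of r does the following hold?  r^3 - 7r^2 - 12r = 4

Rearrange: r^3 - 7r^2 - 12r - 4 = 0.
Possible rational roots are divisors of -4. Testing r = -1 gives 0, so (r + 1) is a factor.
Divide: r^3 - 7r^2 - 12r - 4 = (r + 1)(r^2 - 8r - 4).
Apply the quadratic formula to r^2 - 8r - 4 = 0: r = (8 +/- sqrt(80))/2, i.e. r ~= 8.4721 or r ~= -0.4721.

r = -1 or r = -0.4721 or r = 8.4721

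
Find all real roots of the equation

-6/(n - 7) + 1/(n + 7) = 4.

Multiply both sides by (n - 7)(n + 7):
-6(n + 7) + (n - 7) = 4(n - 7)(n + 7).
Expand and collect terms: 4n² + 5n - 147 = 0.
By the quadratic formula, n = (-5 ± √2377) / 8, so n ≈ 5.4693 or n ≈ -6.7193.
Neither value makes a denominator zero (n ≠ 7, n ≠ -7), so both are valid.

n = -6.7193 or n = 5.4693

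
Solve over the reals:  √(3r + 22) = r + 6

r = -2

Square both sides: 3r + 22 = (r + 6)².
Expand and rearrange: r² + 9r + 14 = 0.
Solving gives r = -2 or r = -7.
Check each candidate in the original equation:
  r = -2: √(16) = 4, while r + 6 = 4 — valid.
  r = -7: √(1) = 1, while r + 6 = -1 — extraneous.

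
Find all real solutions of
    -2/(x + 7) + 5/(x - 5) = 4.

Multiply both sides by (x + 7)(x - 5):
-2(x - 5) + 5(x + 7) = 4(x + 7)(x - 5).
Expand and collect terms: 4x² + 5x - 185 = 0.
By the quadratic formula, x = (-5 ± √2985) / 8, so x ≈ 6.2044 or x ≈ -7.4544.
Neither value makes a denominator zero (x ≠ -7, x ≠ 5), so both are valid.

x = -7.4544 or x = 6.2044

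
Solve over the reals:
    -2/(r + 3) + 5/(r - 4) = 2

r = -3.7562 or r = 6.2562

Multiply both sides by (r + 3)(r - 4):
-2(r - 4) + 5(r + 3) = 2(r + 3)(r - 4).
Expand and collect terms: 2r^2 - 5r - 47 = 0.
By the quadratic formula, r = (5 +/- sqrt(401)) / 4, so r ~= 6.2562 or r ~= -3.7562.
Neither value makes a denominator zero (r != -3, r != 4), so both are valid.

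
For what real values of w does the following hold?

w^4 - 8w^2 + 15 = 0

Let u = w^2. The equation becomes u^2 - 8u + 15 = 0.
Factor: (u - 5)(u - 3) = 0, so u = 5 or u = 3.
w^2 = 5 gives w = +/-sqrt(5) ~= +/-2.2361.
w^2 = 3 gives w = +/-sqrt(3) ~= +/-1.7321.

w = -2.2361 or w = -1.7321 or w = 1.7321 or w = 2.2361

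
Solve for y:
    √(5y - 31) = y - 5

Square both sides: 5y - 31 = (y - 5)².
Expand and rearrange: y² - 15y + 56 = 0.
Solving gives y = 8 or y = 7.
Check each candidate in the original equation:
  y = 8: √(9) = 3, while y - 5 = 3 — valid.
  y = 7: √(4) = 2, while y - 5 = 2 — valid.

y = 7 or y = 8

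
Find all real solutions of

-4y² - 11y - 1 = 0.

y = -2.6559 or y = -0.0941

Discriminant: (-11)² − 4·(-4)·(-1) = 105.
Quadratic formula: y = (11 ± √105) / (-8).
So y = -11/8 - √(105)/8 ≈ -2.6559 or y = -11/8 + √(105)/8 ≈ -0.0941.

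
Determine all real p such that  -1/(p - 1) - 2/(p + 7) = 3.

Multiply both sides by (p - 1)(p + 7):
-(p + 7) - 2(p - 1) = 3(p - 1)(p + 7).
Expand and collect terms: 3p^2 + 21p - 16 = 0.
By the quadratic formula, p = (-21 +/- sqrt(633)) / 6, so p ~= 0.6932 or p ~= -7.6932.
Neither value makes a denominator zero (p != 1, p != -7), so both are valid.

p = -7.6932 or p = 0.6932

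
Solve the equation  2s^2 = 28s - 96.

s = 6 or s = 8

Bring every term to one side: 2s^2 - 28s + 96 = 0.
Factor: 2(s - 8)(s - 6) = 0.
So s = 8 or s = 6.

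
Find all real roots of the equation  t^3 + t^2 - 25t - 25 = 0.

Possible rational roots are divisors of -25. Testing t = -5 gives 0, so (t + 5) is a factor.
Divide: t^3 + t^2 - 25t - 25 = (t + 5)(t^2 - 4t - 5).
Factor the quadratic: t = 5 or t = -1.

t = -5 or t = -1 or t = 5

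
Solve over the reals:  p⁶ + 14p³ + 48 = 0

p = -2 or p = -1.8171

Let u = p³. The equation becomes u² + 14u + 48 = 0.
Factor: (u + 6)(u + 8) = 0, so u = -6 or u = -8.
p³ = -6 gives p = -∛(6) ≈ -1.8171.
p³ = -8 gives p = -2.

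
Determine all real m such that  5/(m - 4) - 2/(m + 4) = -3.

m = -3.13 or m = 2.13

Multiply both sides by (m - 4)(m + 4):
5(m + 4) - 2(m - 4) = -3(m - 4)(m + 4).
Expand and collect terms: -3m^2 - 3m + 20 = 0.
By the quadratic formula, m = (3 +/- sqrt(249)) / -6, so m ~= -3.13 or m ~= 2.13.
Neither value makes a denominator zero (m != 4, m != -4), so both are valid.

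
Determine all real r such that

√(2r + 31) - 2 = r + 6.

r = -3

Isolate the radical: √(2r + 31) = r + 8.
Square both sides: 2r + 31 = (r + 8)².
Expand and rearrange: r² + 14r + 33 = 0.
Solving gives r = -3 or r = -11.
Check each candidate in the original equation:
  r = -3: √(25) = 5, while r + 8 = 5 — valid.
  r = -11: √(9) = 3, while r + 8 = -3 — extraneous.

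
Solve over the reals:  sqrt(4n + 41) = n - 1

n = 10

Square both sides: 4n + 41 = (n - 1)^2.
Expand and rearrange: n^2 - 6n - 40 = 0.
Solving gives n = 10 or n = -4.
Check each candidate in the original equation:
  n = 10: sqrt(81) = 9, while n - 1 = 9 — valid.
  n = -4: sqrt(25) = 5, while n - 1 = -5 — extraneous.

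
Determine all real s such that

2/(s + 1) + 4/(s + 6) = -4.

Multiply both sides by (s + 1)(s + 6):
2(s + 6) + 4(s + 1) = -4(s + 1)(s + 6).
Expand and collect terms: -4s^2 - 34s - 40 = 0.
By the quadratic formula, s = (34 +/- sqrt(516)) / -8, so s ~= -7.0895 or s ~= -1.4105.
Neither value makes a denominator zero (s != -1, s != -6), so both are valid.

s = -7.0895 or s = -1.4105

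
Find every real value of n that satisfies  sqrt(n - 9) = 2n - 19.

n = 10

Square both sides: n - 9 = (2n - 19)^2.
Expand and rearrange: 4n^2 - 77n + 370 = 0.
Solving gives n = 10 or n = 9.25.
Check each candidate in the original equation:
  n = 10: sqrt(1) = 1, while 2n - 19 = 1 — valid.
  n = 9.25: sqrt(0.25) = 0.5, while 2n - 19 = -0.5 — extraneous.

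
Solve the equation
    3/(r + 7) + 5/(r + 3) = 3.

Multiply both sides by (r + 7)(r + 3):
3(r + 3) + 5(r + 7) = 3(r + 7)(r + 3).
Expand and collect terms: 3r² + 22r + 19 = 0.
Factor or apply the quadratic formula: r = -1 or r = -6.3333.
Neither value makes a denominator zero (r ≠ -7, r ≠ -3), so both are valid.

r = -6.3333 or r = -1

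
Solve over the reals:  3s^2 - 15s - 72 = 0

s = -3 or s = 8

Factor: 3(s - 8)(s + 3) = 0.
So s = 8 or s = -3.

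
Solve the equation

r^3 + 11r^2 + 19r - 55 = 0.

r = -7.4721 or r = -5 or r = 1.4721

Possible rational roots are divisors of -55. Testing r = -5 gives 0, so (r + 5) is a factor.
Divide: r^3 + 11r^2 + 19r - 55 = (r + 5)(r^2 + 6r - 11).
Apply the quadratic formula to r^2 + 6r - 11 = 0: r = (-6 +/- sqrt(80))/2, i.e. r ~= 1.4721 or r ~= -7.4721.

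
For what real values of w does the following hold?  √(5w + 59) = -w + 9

w = 1

Square both sides: 5w + 59 = (-w + 9)².
Expand and rearrange: w² - 23w + 22 = 0.
Solving gives w = 22 or w = 1.
Check each candidate in the original equation:
  w = 22: √(169) = 13, while -w + 9 = -13 — extraneous.
  w = 1: √(64) = 8, while -w + 9 = 8 — valid.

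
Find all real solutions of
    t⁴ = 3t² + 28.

t = -2.6458 or t = 2.6458

Let u = t². The equation becomes u² - 3u - 28 = 0.
Factor: (u + 4)(u - 7) = 0, so u = -4 or u = 7.
t² = -4 < 0 has no real solution.
t² = 7 gives t = ±√(7) ≈ ±2.6458.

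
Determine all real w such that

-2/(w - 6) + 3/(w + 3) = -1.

Multiply both sides by (w - 6)(w + 3):
-2(w + 3) + 3(w - 6) = -(w - 6)(w + 3).
Expand and collect terms: -w² + 2w + 42 = 0.
By the quadratic formula, w = (-2 ± √172) / -2, so w ≈ -5.5574 or w ≈ 7.5574.
Neither value makes a denominator zero (w ≠ 6, w ≠ -3), so both are valid.

w = -5.5574 or w = 7.5574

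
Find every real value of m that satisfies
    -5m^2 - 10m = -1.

Rearrange to standard form: -5m^2 - 10m + 1 = 0.
Discriminant: (-10)^2 - 4*(-5)*1 = 120.
Quadratic formula: m = (10 +/- sqrt(120)) / (-10).
So m = -sqrt(30)/5 - 1 ~= -2.0954 or m = -1 + sqrt(30)/5 ~= 0.0954.

m = -2.0954 or m = 0.0954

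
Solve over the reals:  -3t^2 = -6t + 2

Rearrange to standard form: -3t^2 + 6t - 2 = 0.
Discriminant: (6)^2 - 4*(-3)*(-2) = 12.
Quadratic formula: t = (-6 +/- sqrt(12)) / (-6).
So t = 1 - sqrt(3)/3 ~= 0.4226 or t = sqrt(3)/3 + 1 ~= 1.5774.

t = 0.4226 or t = 1.5774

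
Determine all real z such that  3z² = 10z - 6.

Rearrange to standard form: 3z² - 10z + 6 = 0.
Discriminant: (-10)² − 4·3·6 = 28.
Quadratic formula: z = (10 ± √28) / 6.
So z = √(7)/3 + 5/3 ≈ 2.5486 or z = 5/3 - √(7)/3 ≈ 0.7847.

z = 0.7847 or z = 2.5486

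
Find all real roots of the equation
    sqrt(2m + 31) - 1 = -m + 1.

m = -3

Isolate the radical: sqrt(2m + 31) = -m + 2.
Square both sides: 2m + 31 = (-m + 2)^2.
Expand and rearrange: m^2 - 6m - 27 = 0.
Solving gives m = 9 or m = -3.
Check each candidate in the original equation:
  m = 9: sqrt(49) = 7, while -m + 2 = -7 — extraneous.
  m = -3: sqrt(25) = 5, while -m + 2 = 5 — valid.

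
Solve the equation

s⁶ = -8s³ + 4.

s = -2.0386 or s = 0.7787

Let u = s³. The equation becomes u² + 8u - 4 = 0.
By the quadratic formula, u = -4 + 2·√(5) or u = -2·√(5) - 4.
s³ = -4 + 2·√(5) gives s = ∛(-4 + 2·√(5)) ≈ 0.7787.
s³ = -2·√(5) - 4 gives s = -∛(4 + 2·√(5)) ≈ -2.0386.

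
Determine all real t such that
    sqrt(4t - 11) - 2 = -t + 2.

Isolate the radical: sqrt(4t - 11) = -t + 4.
Square both sides: 4t - 11 = (-t + 4)^2.
Expand and rearrange: t^2 - 12t + 27 = 0.
Solving gives t = 9 or t = 3.
Check each candidate in the original equation:
  t = 9: sqrt(25) = 5, while -t + 4 = -5 — extraneous.
  t = 3: sqrt(1) = 1, while -t + 4 = 1 — valid.

t = 3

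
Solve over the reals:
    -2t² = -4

t = -1.4142 or t = 1.4142

Rearrange to standard form: -2t² + 4 = 0.
Discriminant: (0)² − 4·(-2)·4 = 32.
Quadratic formula: t = (0 ± √32) / (-4).
So t = -√(2) ≈ -1.4142 or t = √(2) ≈ 1.4142.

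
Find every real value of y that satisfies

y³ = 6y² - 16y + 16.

Rearrange: y³ - 6y² + 16y - 16 = 0.
Possible rational roots are divisors of -16. Testing y = 2 gives 0, so (y - 2) is a factor.
Divide: y³ - 6y² + 16y - 16 = (y - 2)(y² - 4y + 8).
The quadratic y² - 4y + 8 has discriminant -16 < 0, so no further real roots.

y = 2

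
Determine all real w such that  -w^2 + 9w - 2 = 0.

w = 0.228 or w = 8.772

Discriminant: (9)^2 - 4*(-1)*(-2) = 73.
Quadratic formula: w = (-9 +/- sqrt(73)) / (-2).
So w = 9/2 - sqrt(73)/2 ~= 0.228 or w = sqrt(73)/2 + 9/2 ~= 8.772.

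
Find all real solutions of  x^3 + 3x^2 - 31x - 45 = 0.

x = -6.6458 or x = -1.3542 or x = 5

Possible rational roots are divisors of -45. Testing x = 5 gives 0, so (x - 5) is a factor.
Divide: x^3 + 3x^2 - 31x - 45 = (x - 5)(x^2 + 8x + 9).
Apply the quadratic formula to x^2 + 8x + 9 = 0: x = (-8 +/- sqrt(28))/2, i.e. x ~= -1.3542 or x ~= -6.6458.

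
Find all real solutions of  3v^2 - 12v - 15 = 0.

Factor: 3(v + 1)(v - 5) = 0.
So v = -1 or v = 5.

v = -1 or v = 5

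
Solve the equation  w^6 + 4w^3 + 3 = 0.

Let u = w^3. The equation becomes u^2 + 4u + 3 = 0.
Factor: (u + 3)(u + 1) = 0, so u = -3 or u = -1.
w^3 = -3 gives w = -(3)^(1/3) ~= -1.4422.
w^3 = -1 gives w = -1.

w = -1.4422 or w = -1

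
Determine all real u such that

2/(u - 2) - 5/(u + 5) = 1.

Multiply both sides by (u - 2)(u + 5):
2(u + 5) - 5(u - 2) = (u - 2)(u + 5).
Expand and collect terms: u² + 6u - 30 = 0.
By the quadratic formula, u = (-6 ± √156) / 2, so u ≈ 3.245 or u ≈ -9.245.
Neither value makes a denominator zero (u ≠ 2, u ≠ -5), so both are valid.

u = -9.245 or u = 3.245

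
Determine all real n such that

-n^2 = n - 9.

n = -3.5414 or n = 2.5414

Rearrange to standard form: -n^2 - n + 9 = 0.
Discriminant: (-1)^2 - 4*(-1)*9 = 37.
Quadratic formula: n = (1 +/- sqrt(37)) / (-2).
So n = -sqrt(37)/2 - 1/2 ~= -3.5414 or n = -1/2 + sqrt(37)/2 ~= 2.5414.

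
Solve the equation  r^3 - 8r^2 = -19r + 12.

Rearrange: r^3 - 8r^2 + 19r - 12 = 0.
Possible rational roots are divisors of -12. Testing r = 4 gives 0, so (r - 4) is a factor.
Divide: r^3 - 8r^2 + 19r - 12 = (r - 4)(r^2 - 4r + 3).
Factor the quadratic: r = 3 or r = 1.

r = 1 or r = 3 or r = 4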